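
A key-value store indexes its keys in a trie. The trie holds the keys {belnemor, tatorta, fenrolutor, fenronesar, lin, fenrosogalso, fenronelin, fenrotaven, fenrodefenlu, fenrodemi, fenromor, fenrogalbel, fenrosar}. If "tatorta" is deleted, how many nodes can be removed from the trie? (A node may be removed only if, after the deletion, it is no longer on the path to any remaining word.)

7

A node on "tatorta"'s path can go only if nothing else ends at it or branches off below it.
No other word shares any prefix with "tatorta", so all 7 of its nodes go.
Nodes removed: 7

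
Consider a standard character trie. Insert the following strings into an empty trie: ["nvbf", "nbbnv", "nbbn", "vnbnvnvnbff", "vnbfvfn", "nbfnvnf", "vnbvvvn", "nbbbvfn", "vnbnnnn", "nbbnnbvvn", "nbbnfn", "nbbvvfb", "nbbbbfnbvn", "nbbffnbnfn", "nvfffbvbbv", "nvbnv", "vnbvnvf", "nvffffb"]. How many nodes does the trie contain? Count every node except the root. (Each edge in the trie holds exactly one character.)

Insert word by word; a character creates a node only if that edge doesn't already exist:
  "nvbf" → 4 new (n, v, b, f)
  "nbbnv" → prefix "n" already present; 4 new (b, b, n, v)
  "nbbn" → prefix "nbbn" already present; 0 new (none)
  "vnbnvnvnbff" → 11 new (v, n, b, n, v, n, v, n, b, f, f)
  "vnbfvfn" → prefix "vnb" already present; 4 new (f, v, f, n)
  "nbfnvnf" → prefix "nb" already present; 5 new (f, n, v, n, f)
  "vnbvvvn" → prefix "vnb" already present; 4 new (v, v, v, n)
  "nbbbvfn" → prefix "nbb" already present; 4 new (b, v, f, n)
  "vnbnnnn" → prefix "vnbn" already present; 3 new (n, n, n)
  "nbbnnbvvn" → prefix "nbbn" already present; 5 new (n, b, v, v, n)
  "nbbnfn" → prefix "nbbn" already present; 2 new (f, n)
  "nbbvvfb" → prefix "nbb" already present; 4 new (v, v, f, b)
  "nbbbbfnbvn" → prefix "nbbb" already present; 6 new (b, f, n, b, v, n)
  "nbbffnbnfn" → prefix "nbb" already present; 7 new (f, f, n, b, n, f, n)
  "nvfffbvbbv" → prefix "nv" already present; 8 new (f, f, f, b, v, b, b, v)
  "nvbnv" → prefix "nvb" already present; 2 new (n, v)
  "vnbvnvf" → prefix "vnbv" already present; 3 new (n, v, f)
  "nvffffb" → prefix "nvfff" already present; 2 new (f, b)
Total nodes = 4 + 4 + 0 + 11 + 4 + 5 + 4 + 4 + 3 + 5 + 2 + 4 + 6 + 7 + 8 + 2 + 3 + 2 = 78

78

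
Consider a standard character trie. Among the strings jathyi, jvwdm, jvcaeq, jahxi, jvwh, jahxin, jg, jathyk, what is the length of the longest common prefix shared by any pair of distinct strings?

5

Look for the deepest trie node that still has at least two words in its subtree.
e.g. "jahxi" and "jahxin" share the prefix "jahxi" of length 5; no pair shares a longer one.
Longest shared-prefix length: 5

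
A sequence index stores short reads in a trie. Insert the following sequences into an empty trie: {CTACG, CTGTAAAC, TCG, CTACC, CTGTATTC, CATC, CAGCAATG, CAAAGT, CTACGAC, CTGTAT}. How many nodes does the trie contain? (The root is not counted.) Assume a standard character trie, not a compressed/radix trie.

33

Insert word by word; a character creates a node only if that edge doesn't already exist:
  "CTACG" → 5 new (C, T, A, C, G)
  "CTGTAAAC" → prefix "CT" already present; 6 new (G, T, A, A, A, C)
  "TCG" → 3 new (T, C, G)
  "CTACC" → prefix "CTAC" already present; 1 new (C)
  "CTGTATTC" → prefix "CTGTA" already present; 3 new (T, T, C)
  "CATC" → prefix "C" already present; 3 new (A, T, C)
  "CAGCAATG" → prefix "CA" already present; 6 new (G, C, A, A, T, G)
  "CAAAGT" → prefix "CA" already present; 4 new (A, A, G, T)
  "CTACGAC" → prefix "CTACG" already present; 2 new (A, C)
  "CTGTAT" → prefix "CTGTAT" already present; 0 new (none)
Total nodes = 5 + 6 + 3 + 1 + 3 + 3 + 6 + 4 + 2 + 0 = 33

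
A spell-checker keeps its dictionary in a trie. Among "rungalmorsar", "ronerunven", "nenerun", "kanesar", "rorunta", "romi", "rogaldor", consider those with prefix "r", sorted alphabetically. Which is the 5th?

rungalmorsar

DFS of the "r" subtree visits, in order: "rogaldor", "romi", "ronerunven", "rorunta", "rungalmorsar"
Position 5: rungalmorsar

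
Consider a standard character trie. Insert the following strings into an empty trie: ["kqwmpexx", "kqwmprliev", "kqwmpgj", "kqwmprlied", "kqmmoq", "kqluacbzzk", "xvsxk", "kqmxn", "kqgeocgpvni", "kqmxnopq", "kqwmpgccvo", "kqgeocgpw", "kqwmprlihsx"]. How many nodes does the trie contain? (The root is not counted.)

For each word, the new-node count is its length minus the longest prefix already in the trie:
  "kqwmpexx" → 8 new (k, q, w, m, p, e, x, x)
  "kqwmprliev" → prefix "kqwmp" already present; 5 new (r, l, i, e, v)
  "kqwmpgj" → prefix "kqwmp" already present; 2 new (g, j)
  "kqwmprlied" → prefix "kqwmprlie" already present; 1 new (d)
  "kqmmoq" → prefix "kq" already present; 4 new (m, m, o, q)
  "kqluacbzzk" → prefix "kq" already present; 8 new (l, u, a, c, b, z, z, k)
  "xvsxk" → 5 new (x, v, s, x, k)
  "kqmxn" → prefix "kqm" already present; 2 new (x, n)
  "kqgeocgpvni" → prefix "kq" already present; 9 new (g, e, o, c, g, p, v, n, i)
  "kqmxnopq" → prefix "kqmxn" already present; 3 new (o, p, q)
  "kqwmpgccvo" → prefix "kqwmpg" already present; 4 new (c, c, v, o)
  "kqgeocgpw" → prefix "kqgeocgp" already present; 1 new (w)
  "kqwmprlihsx" → prefix "kqwmprli" already present; 3 new (h, s, x)
Total nodes = 8 + 5 + 2 + 1 + 4 + 8 + 5 + 2 + 9 + 3 + 4 + 1 + 3 = 55

55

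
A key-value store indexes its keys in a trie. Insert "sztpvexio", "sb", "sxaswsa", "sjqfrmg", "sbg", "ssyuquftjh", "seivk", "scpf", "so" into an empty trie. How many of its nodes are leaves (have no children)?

Leaves are exactly the stored words that no other stored word extends.
Those words: "sbg", "scpf", "seivk", "sjqfrmg", "so", "ssyuquftjh", "sxaswsa", "sztpvexio"
Leaf count: 8

8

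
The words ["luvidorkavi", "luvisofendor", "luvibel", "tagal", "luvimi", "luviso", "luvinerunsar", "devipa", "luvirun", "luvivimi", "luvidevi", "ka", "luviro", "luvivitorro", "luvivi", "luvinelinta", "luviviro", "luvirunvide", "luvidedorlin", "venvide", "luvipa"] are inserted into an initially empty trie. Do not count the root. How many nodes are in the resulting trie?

Trace insertions, counting only characters that open a new branch:
  "luvidorkavi" → 11 new (l, u, v, i, d, o, r, k, a, v, i)
  "luvisofendor" → prefix "luvi" already present; 8 new (s, o, f, e, n, d, o, r)
  "luvibel" → prefix "luvi" already present; 3 new (b, e, l)
  "tagal" → 5 new (t, a, g, a, l)
  "luvimi" → prefix "luvi" already present; 2 new (m, i)
  "luviso" → prefix "luviso" already present; 0 new (none)
  "luvinerunsar" → prefix "luvi" already present; 8 new (n, e, r, u, n, s, a, r)
  "devipa" → 6 new (d, e, v, i, p, a)
  "luvirun" → prefix "luvi" already present; 3 new (r, u, n)
  "luvivimi" → prefix "luvi" already present; 4 new (v, i, m, i)
  "luvidevi" → prefix "luvid" already present; 3 new (e, v, i)
  "ka" → 2 new (k, a)
  "luviro" → prefix "luvir" already present; 1 new (o)
  "luvivitorro" → prefix "luvivi" already present; 5 new (t, o, r, r, o)
  "luvivi" → prefix "luvivi" already present; 0 new (none)
  "luvinelinta" → prefix "luvine" already present; 5 new (l, i, n, t, a)
  "luviviro" → prefix "luvivi" already present; 2 new (r, o)
  "luvirunvide" → prefix "luvirun" already present; 4 new (v, i, d, e)
  "luvidedorlin" → prefix "luvide" already present; 6 new (d, o, r, l, i, n)
  "venvide" → 7 new (v, e, n, v, i, d, e)
  "luvipa" → prefix "luvi" already present; 2 new (p, a)
Total nodes = 11 + 8 + 3 + 5 + 2 + 0 + 8 + 6 + 3 + 4 + 3 + 2 + 1 + 5 + 0 + 5 + 2 + 4 + 6 + 7 + 2 = 87

87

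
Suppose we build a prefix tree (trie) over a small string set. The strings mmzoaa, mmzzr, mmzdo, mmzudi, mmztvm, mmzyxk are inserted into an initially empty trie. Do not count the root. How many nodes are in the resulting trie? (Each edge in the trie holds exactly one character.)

Insert word by word; a character creates a node only if that edge doesn't already exist:
  "mmzoaa" → 6 new (m, m, z, o, a, a)
  "mmzzr" → prefix "mmz" already present; 2 new (z, r)
  "mmzdo" → prefix "mmz" already present; 2 new (d, o)
  "mmzudi" → prefix "mmz" already present; 3 new (u, d, i)
  "mmztvm" → prefix "mmz" already present; 3 new (t, v, m)
  "mmzyxk" → prefix "mmz" already present; 3 new (y, x, k)
Total nodes = 6 + 2 + 2 + 3 + 3 + 3 = 19

19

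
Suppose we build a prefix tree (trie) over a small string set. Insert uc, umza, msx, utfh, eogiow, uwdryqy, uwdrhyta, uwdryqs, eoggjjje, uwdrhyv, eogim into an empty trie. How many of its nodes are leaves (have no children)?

Leaves are exactly the stored words that no other stored word extends.
Those words: "eoggjjje", "eogim", "eogiow", "msx", "uc", "umza", "utfh", "uwdrhyta", "uwdrhyv", "uwdryqs", "uwdryqy"
Leaf count: 11

11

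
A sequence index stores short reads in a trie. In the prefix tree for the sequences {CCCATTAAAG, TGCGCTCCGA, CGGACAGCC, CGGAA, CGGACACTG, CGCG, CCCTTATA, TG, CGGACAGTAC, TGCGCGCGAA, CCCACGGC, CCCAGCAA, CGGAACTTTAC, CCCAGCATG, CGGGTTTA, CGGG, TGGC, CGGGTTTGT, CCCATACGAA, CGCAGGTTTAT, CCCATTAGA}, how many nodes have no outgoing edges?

18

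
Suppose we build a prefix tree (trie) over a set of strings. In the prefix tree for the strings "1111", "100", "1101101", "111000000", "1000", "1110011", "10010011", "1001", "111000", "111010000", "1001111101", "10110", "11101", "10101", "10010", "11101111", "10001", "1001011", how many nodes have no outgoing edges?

A leaf is a node with no children — equivalently, the end of a word that is not a proper prefix of any other stored word.
Those words: "10001", "10010011", "1001011", "1001111101", "10101", "10110", "1101101", "111000000", "1110011", "111010000", "11101111", "1111"
Leaf count: 12

12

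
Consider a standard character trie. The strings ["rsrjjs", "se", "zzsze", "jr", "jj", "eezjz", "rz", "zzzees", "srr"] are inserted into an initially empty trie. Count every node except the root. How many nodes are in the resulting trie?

28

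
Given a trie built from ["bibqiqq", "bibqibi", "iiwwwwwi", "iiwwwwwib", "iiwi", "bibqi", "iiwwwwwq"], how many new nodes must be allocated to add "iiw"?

0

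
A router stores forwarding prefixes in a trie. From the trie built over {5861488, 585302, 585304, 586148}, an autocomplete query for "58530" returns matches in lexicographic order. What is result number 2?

585304

Filter for "58530…" and sort: "585302", "585304"
The 2nd is 585304.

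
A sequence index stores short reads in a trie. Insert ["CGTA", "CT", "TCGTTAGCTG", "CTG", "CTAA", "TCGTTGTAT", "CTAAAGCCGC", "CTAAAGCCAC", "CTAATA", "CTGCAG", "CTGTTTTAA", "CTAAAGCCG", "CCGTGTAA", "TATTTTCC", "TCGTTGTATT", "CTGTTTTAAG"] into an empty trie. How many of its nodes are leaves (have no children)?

10

A leaf is a node with no children — equivalently, the end of a word that is not a proper prefix of any other stored word.
Those words: "CCGTGTAA", "CGTA", "CTAAAGCCAC", "CTAAAGCCGC", "CTAATA", "CTGCAG", "CTGTTTTAAG", "TATTTTCC", "TCGTTAGCTG", "TCGTTGTATT"
Leaf count: 10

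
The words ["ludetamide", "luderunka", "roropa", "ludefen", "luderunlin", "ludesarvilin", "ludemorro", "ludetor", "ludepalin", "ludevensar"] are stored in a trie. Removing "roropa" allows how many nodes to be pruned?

A node on "roropa"'s path can go only if nothing else ends at it or branches off below it.
No other word shares any prefix with "roropa", so all 6 of its nodes go.
Nodes removed: 6

6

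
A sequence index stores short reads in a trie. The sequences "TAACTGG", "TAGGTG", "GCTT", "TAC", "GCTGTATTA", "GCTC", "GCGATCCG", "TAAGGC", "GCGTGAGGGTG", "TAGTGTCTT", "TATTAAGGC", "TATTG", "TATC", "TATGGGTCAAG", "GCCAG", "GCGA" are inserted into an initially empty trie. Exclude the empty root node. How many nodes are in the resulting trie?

Count nodes per top-level branch (shared prefixes stored once):
  'G'-branch (GCCAG, GCGA, GCGATCCG, GCGTGAGGGTG, GCTC, GCTGTATTA, GCTT): 28 nodes
  'T'-branch (TAACTGG, TAAGGC, TAC, TAGGTG, TAGTGTCTT, TATC, TATGGGTCAAG, TATTAAGGC, TATTG): 38 nodes
Sum: 66

66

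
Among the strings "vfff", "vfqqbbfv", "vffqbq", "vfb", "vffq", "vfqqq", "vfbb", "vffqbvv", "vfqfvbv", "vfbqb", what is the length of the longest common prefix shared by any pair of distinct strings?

Equivalently: take the maximum, over all pairs, of their longest common prefix length.
"vffqbq" and "vffqbvv" agree on "vffqb" (5 characters) before diverging; nothing deeper is shared.
Longest shared-prefix length: 5

5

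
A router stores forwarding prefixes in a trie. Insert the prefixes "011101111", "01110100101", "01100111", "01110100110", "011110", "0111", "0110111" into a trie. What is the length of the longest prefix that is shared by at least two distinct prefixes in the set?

9

Look for the deepest trie node that still has at least two words in its subtree.
"01110100101" and "01110100110" agree on "011101001" (9 characters) before diverging; nothing deeper is shared.
Longest shared-prefix length: 9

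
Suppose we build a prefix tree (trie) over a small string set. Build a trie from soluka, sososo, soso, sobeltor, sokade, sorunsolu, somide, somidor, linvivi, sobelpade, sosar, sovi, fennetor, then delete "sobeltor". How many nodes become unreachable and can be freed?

3

Walk "sobeltor" from the leaf back toward the root, removing each node that no remaining word uses.
The suffix "tor" (3 nodes) is used only by "sobeltor"; the node for "sobel" still has the child "p", so pruning stops there.
Nodes removed: 3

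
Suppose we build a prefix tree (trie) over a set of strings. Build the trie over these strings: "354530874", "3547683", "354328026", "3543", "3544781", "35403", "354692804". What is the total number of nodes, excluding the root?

Trace insertions, counting only characters that open a new branch:
  "354530874" → 9 new (3, 5, 4, 5, 3, 0, 8, 7, 4)
  "3547683" → prefix "354" already present; 4 new (7, 6, 8, 3)
  "354328026" → prefix "354" already present; 6 new (3, 2, 8, 0, 2, 6)
  "3543" → prefix "3543" already present; 0 new (none)
  "3544781" → prefix "354" already present; 4 new (4, 7, 8, 1)
  "35403" → prefix "354" already present; 2 new (0, 3)
  "354692804" → prefix "354" already present; 6 new (6, 9, 2, 8, 0, 4)
Total nodes = 9 + 4 + 6 + 0 + 4 + 2 + 6 = 31

31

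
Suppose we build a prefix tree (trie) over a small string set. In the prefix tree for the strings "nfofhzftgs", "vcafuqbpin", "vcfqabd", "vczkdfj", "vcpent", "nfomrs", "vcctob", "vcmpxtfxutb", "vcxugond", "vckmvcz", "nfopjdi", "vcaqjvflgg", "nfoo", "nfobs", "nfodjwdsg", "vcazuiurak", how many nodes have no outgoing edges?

16

Leaves are exactly the stored words that no other stored word extends.
Those words: "nfobs", "nfodjwdsg", "nfofhzftgs", "nfomrs", "nfoo", "nfopjdi", "vcafuqbpin", "vcaqjvflgg", "vcazuiurak", "vcctob", "vcfqabd", "vckmvcz", "vcmpxtfxutb", "vcpent", "vcxugond", "vczkdfj"
Leaf count: 16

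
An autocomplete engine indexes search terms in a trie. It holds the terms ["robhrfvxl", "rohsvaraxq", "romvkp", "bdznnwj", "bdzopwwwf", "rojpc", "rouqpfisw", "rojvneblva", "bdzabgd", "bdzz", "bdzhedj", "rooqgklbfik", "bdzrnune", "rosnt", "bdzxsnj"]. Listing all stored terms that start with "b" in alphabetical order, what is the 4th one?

Filter for "b…" and sort: "bdzabgd", "bdzhedj", "bdznnwj", "bdzopwwwf", "bdzrnune", "bdzxsnj", "bdzz"
The 4th is bdzopwwwf.

bdzopwwwf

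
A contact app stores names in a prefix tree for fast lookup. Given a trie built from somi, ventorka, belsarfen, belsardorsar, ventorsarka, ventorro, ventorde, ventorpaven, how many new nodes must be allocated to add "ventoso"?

2

The longest prefix of "ventoso" already in the trie is "vento" (length 5).
So 7 − 5 = 2 new nodes.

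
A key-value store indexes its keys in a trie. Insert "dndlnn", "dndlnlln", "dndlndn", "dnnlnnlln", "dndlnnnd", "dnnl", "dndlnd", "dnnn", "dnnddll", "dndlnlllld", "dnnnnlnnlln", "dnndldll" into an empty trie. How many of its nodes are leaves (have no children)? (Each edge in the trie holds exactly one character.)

Leaves are exactly the stored words that no other stored word extends.
Those words: "dndlndn", "dndlnlllld", "dndlnlln", "dndlnnnd", "dnnddll", "dnndldll", "dnnlnnlln", "dnnnnlnnlln"
Leaf count: 8

8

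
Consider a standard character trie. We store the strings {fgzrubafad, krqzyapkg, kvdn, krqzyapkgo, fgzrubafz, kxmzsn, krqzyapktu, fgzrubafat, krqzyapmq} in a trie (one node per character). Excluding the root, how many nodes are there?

34

Trie structure (* marks end of a word):
(root)
├─ f
│  └─ g
│     └─ z
│        └─ r
│           └─ u
│              └─ b
│                 └─ a
│                    └─ f
│                       ├─ a
│                       │  ├─ d *
│                       │  └─ t *
│                       └─ z *
└─ k
   ├─ r
   │  └─ q
   │     └─ z
   │        └─ y
   │           └─ a
   │              └─ p
   │                 ├─ k
   │                 │  ├─ g *
   │                 │  │  └─ o *
   │                 │  └─ t
   │                 │     └─ u *
   │                 └─ m
   │                    └─ q *
   ├─ v
   │  └─ d
   │     └─ n *
   └─ x
      └─ m
         └─ z
            └─ s
               └─ n *
Counting every labelled node above: 34.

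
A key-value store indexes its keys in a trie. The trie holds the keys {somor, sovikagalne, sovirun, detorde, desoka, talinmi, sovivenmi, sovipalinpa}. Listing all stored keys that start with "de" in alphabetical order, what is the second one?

detorde

DFS of the "de" subtree visits, in order: "desoka", "detorde"
The 2nd is detorde.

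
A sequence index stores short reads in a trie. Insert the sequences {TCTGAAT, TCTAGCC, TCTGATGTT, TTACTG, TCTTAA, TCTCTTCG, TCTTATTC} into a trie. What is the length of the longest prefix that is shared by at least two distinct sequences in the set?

5

Look for the deepest trie node that still has at least two words in its subtree.
e.g. "TCTGAAT" and "TCTGATGTT" share the prefix "TCTGA" of length 5; no pair shares a longer one.
Longest shared-prefix length: 5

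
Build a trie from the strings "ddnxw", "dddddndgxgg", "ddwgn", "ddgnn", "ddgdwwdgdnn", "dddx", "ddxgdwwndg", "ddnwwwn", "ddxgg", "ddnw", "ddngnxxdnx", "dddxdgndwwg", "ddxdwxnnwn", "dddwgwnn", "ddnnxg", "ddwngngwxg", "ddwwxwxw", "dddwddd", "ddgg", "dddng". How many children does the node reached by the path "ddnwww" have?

Walk "ddnwww" from the root, arriving at one node.
Characters that immediately follow "ddnwww" among the stored strings: {n}.
That node has 1 child edge.

1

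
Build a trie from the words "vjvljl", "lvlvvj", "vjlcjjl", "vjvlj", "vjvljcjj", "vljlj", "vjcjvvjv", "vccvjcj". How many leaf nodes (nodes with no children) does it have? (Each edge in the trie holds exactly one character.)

7

Leaves are exactly the stored words that no other stored word extends.
Those words: "lvlvvj", "vccvjcj", "vjcjvvjv", "vjlcjjl", "vjvljcjj", "vjvljl", "vljlj"
Leaf count: 7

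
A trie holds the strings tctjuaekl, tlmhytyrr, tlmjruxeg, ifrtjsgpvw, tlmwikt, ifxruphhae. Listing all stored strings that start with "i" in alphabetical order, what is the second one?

ifxruphhae

Filter for "i…" and sort: "ifrtjsgpvw", "ifxruphhae"
Position 2: ifxruphhae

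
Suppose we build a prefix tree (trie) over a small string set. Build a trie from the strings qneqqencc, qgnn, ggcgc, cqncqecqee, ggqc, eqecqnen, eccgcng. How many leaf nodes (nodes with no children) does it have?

7

A leaf is a node with no children — equivalently, the end of a word that is not a proper prefix of any other stored word.
Those words: "cqncqecqee", "eccgcng", "eqecqnen", "ggcgc", "ggqc", "qgnn", "qneqqencc"
Leaf count: 7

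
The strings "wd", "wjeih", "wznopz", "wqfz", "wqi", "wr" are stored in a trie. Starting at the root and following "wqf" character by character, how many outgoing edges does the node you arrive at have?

Follow the path "wqf" to its node, then look at its outgoing edges.
Characters that immediately follow "wqf" among the stored strings: {z}.
That node has 1 child edge.

1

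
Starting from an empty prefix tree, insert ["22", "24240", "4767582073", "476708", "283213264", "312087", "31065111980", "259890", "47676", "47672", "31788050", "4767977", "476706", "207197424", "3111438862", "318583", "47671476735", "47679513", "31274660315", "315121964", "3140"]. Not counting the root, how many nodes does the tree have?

105

Trace insertions, counting only characters that open a new branch:
  "22" → 2 new (2, 2)
  "24240" → prefix "2" already present; 4 new (4, 2, 4, 0)
  "4767582073" → 10 new (4, 7, 6, 7, 5, 8, 2, 0, 7, 3)
  "476708" → prefix "4767" already present; 2 new (0, 8)
  "283213264" → prefix "2" already present; 8 new (8, 3, 2, 1, 3, 2, 6, 4)
  "312087" → 6 new (3, 1, 2, 0, 8, 7)
  "31065111980" → prefix "31" already present; 9 new (0, 6, 5, 1, 1, 1, 9, 8, 0)
  "259890" → prefix "2" already present; 5 new (5, 9, 8, 9, 0)
  "47676" → prefix "4767" already present; 1 new (6)
  "47672" → prefix "4767" already present; 1 new (2)
  "31788050" → prefix "31" already present; 6 new (7, 8, 8, 0, 5, 0)
  "4767977" → prefix "4767" already present; 3 new (9, 7, 7)
  "476706" → prefix "47670" already present; 1 new (6)
  "207197424" → prefix "2" already present; 8 new (0, 7, 1, 9, 7, 4, 2, 4)
  "3111438862" → prefix "31" already present; 8 new (1, 1, 4, 3, 8, 8, 6, 2)
  "318583" → prefix "31" already present; 4 new (8, 5, 8, 3)
  "47671476735" → prefix "4767" already present; 7 new (1, 4, 7, 6, 7, 3, 5)
  "47679513" → prefix "47679" already present; 3 new (5, 1, 3)
  "31274660315" → prefix "312" already present; 8 new (7, 4, 6, 6, 0, 3, 1, 5)
  "315121964" → prefix "31" already present; 7 new (5, 1, 2, 1, 9, 6, 4)
  "3140" → prefix "31" already present; 2 new (4, 0)
Total nodes = 2 + 4 + 10 + 2 + 8 + 6 + 9 + 5 + 1 + 1 + 6 + 3 + 1 + 8 + 8 + 4 + 7 + 3 + 8 + 7 + 2 = 105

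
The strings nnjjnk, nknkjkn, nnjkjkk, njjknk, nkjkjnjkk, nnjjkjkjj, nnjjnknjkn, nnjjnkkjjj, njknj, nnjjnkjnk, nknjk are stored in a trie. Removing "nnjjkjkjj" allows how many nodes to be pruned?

After clearing the end-marker at "nnjjkjkjj", prune upward until reaching a node still needed by another word.
The suffix "kjkjj" (5 nodes) is used only by "nnjjkjkjj"; the node for "nnjj" still has the child "n", so pruning stops there.
Nodes removed: 5

5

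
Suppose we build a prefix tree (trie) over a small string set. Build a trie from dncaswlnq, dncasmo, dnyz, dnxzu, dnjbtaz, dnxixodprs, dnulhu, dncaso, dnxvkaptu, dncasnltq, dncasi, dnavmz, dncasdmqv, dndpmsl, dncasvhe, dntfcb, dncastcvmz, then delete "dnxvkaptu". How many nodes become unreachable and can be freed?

6

A node on "dnxvkaptu"'s path can go only if nothing else ends at it or branches off below it.
The suffix "vkaptu" (6 nodes) is used only by "dnxvkaptu"; the node for "dnx" still has the child "z", so pruning stops there.
Nodes removed: 6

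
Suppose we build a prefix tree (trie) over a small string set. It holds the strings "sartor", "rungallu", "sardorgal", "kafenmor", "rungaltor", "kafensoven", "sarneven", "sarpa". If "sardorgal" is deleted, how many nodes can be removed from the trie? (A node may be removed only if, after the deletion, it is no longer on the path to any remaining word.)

6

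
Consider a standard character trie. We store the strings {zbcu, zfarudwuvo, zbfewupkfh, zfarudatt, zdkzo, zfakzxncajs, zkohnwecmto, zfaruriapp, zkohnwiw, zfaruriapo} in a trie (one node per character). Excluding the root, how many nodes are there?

For each word, the new-node count is its length minus the longest prefix already in the trie:
  "zbcu" → 4 new (z, b, c, u)
  "zfarudwuvo" → prefix "z" already present; 9 new (f, a, r, u, d, w, u, v, o)
  "zbfewupkfh" → prefix "zb" already present; 8 new (f, e, w, u, p, k, f, h)
  "zfarudatt" → prefix "zfarud" already present; 3 new (a, t, t)
  "zdkzo" → prefix "z" already present; 4 new (d, k, z, o)
  "zfakzxncajs" → prefix "zfa" already present; 8 new (k, z, x, n, c, a, j, s)
  "zkohnwecmto" → prefix "z" already present; 10 new (k, o, h, n, w, e, c, m, t, o)
  "zfaruriapp" → prefix "zfaru" already present; 5 new (r, i, a, p, p)
  "zkohnwiw" → prefix "zkohnw" already present; 2 new (i, w)
  "zfaruriapo" → prefix "zfaruriap" already present; 1 new (o)
Total nodes = 4 + 9 + 8 + 3 + 4 + 8 + 10 + 5 + 2 + 1 = 54

54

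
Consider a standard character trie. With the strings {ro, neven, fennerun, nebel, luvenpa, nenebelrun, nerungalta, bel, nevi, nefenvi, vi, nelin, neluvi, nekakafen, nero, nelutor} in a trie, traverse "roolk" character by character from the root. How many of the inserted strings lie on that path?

Traverse "roolk" character by character; count nodes along the way that are marked as word ends.
Prefixes of the query that are stored words: "ro"
Count: 1

1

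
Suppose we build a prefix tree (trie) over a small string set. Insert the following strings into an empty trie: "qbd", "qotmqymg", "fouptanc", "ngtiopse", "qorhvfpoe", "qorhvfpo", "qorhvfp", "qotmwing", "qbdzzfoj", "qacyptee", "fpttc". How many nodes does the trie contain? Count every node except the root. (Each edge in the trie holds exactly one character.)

Insert word by word; a character creates a node only if that edge doesn't already exist:
  "qbd" → 3 new (q, b, d)
  "qotmqymg" → prefix "q" already present; 7 new (o, t, m, q, y, m, g)
  "fouptanc" → 8 new (f, o, u, p, t, a, n, c)
  "ngtiopse" → 8 new (n, g, t, i, o, p, s, e)
  "qorhvfpoe" → prefix "qo" already present; 7 new (r, h, v, f, p, o, e)
  "qorhvfpo" → prefix "qorhvfpo" already present; 0 new (none)
  "qorhvfp" → prefix "qorhvfp" already present; 0 new (none)
  "qotmwing" → prefix "qotm" already present; 4 new (w, i, n, g)
  "qbdzzfoj" → prefix "qbd" already present; 5 new (z, z, f, o, j)
  "qacyptee" → prefix "q" already present; 7 new (a, c, y, p, t, e, e)
  "fpttc" → prefix "f" already present; 4 new (p, t, t, c)
Total nodes = 3 + 7 + 8 + 8 + 7 + 0 + 0 + 4 + 5 + 7 + 4 = 53

53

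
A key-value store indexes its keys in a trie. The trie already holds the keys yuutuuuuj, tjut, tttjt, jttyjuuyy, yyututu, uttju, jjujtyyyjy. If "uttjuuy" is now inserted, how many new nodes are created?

2

"uttju" is already a path in the trie; the remaining "uy" must be added.
Each of the 2 remaining characters creates one node.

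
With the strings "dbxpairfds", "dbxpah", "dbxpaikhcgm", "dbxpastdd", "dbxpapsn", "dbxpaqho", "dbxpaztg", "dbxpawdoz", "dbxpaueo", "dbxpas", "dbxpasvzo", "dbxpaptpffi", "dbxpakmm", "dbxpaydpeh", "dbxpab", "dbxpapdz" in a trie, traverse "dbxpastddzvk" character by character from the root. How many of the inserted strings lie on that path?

2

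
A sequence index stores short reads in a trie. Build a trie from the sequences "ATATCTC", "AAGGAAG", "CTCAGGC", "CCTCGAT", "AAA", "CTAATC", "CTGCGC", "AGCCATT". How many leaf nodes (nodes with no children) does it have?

Leaves are exactly the stored words that no other stored word extends.
Those words: "AAA", "AAGGAAG", "AGCCATT", "ATATCTC", "CCTCGAT", "CTAATC", "CTCAGGC", "CTGCGC"
Leaf count: 8

8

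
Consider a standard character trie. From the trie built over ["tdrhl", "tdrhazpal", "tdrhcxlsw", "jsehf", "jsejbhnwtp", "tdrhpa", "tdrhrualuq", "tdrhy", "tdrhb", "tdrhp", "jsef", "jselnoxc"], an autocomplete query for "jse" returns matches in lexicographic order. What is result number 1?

jsef

Filter for "jse…" and sort: "jsef", "jsehf", "jsejbhnwtp", "jselnoxc"
The 1st is jsef.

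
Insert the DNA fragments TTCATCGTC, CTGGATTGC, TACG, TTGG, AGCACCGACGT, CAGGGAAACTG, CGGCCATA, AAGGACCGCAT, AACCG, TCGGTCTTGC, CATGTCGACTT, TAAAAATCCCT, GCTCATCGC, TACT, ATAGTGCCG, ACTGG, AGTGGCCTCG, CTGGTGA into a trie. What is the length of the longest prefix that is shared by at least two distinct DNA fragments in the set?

Equivalently: take the maximum, over all pairs, of their longest common prefix length.
"CTGGATTGC" and "CTGGTGA" agree on "CTGG" (4 characters) before diverging; nothing deeper is shared.
Longest shared-prefix length: 4

4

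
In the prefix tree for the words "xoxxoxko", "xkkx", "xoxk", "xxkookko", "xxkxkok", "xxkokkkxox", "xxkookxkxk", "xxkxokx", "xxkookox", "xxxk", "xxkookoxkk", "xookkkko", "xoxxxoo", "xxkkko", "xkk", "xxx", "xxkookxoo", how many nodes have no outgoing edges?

14

Leaves are exactly the stored words that no other stored word extends.
Those words: "xkkx", "xookkkko", "xoxk", "xoxxoxko", "xoxxxoo", "xxkkko", "xxkokkkxox", "xxkookko", "xxkookoxkk", "xxkookxkxk", "xxkookxoo", "xxkxkok", "xxkxokx", "xxxk"
Leaf count: 14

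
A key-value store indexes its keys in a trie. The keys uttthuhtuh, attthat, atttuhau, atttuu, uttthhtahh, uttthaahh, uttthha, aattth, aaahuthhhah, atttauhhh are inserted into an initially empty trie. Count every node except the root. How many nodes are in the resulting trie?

51

For each word, the new-node count is its length minus the longest prefix already in the trie:
  "uttthuhtuh" → 10 new (u, t, t, t, h, u, h, t, u, h)
  "attthat" → 7 new (a, t, t, t, h, a, t)
  "atttuhau" → prefix "attt" already present; 4 new (u, h, a, u)
  "atttuu" → prefix "atttu" already present; 1 new (u)
  "uttthhtahh" → prefix "uttth" already present; 5 new (h, t, a, h, h)
  "uttthaahh" → prefix "uttth" already present; 4 new (a, a, h, h)
  "uttthha" → prefix "uttthh" already present; 1 new (a)
  "aattth" → prefix "a" already present; 5 new (a, t, t, t, h)
  "aaahuthhhah" → prefix "aa" already present; 9 new (a, h, u, t, h, h, h, a, h)
  "atttauhhh" → prefix "attt" already present; 5 new (a, u, h, h, h)
Total nodes = 10 + 7 + 4 + 1 + 5 + 4 + 1 + 5 + 9 + 5 = 51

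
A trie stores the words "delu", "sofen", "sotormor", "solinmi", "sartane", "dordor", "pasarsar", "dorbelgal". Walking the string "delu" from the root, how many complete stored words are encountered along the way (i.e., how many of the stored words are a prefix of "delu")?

1

Walk "delu" from the root; an end-of-word marker is hit whenever a stored word is a prefix of "delu".
Prefixes of the query that are stored words: "delu"
Count: 1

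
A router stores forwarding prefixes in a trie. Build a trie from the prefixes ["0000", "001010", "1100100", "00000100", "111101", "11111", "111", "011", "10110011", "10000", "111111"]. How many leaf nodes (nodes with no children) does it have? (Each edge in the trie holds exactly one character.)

8

Leaves are exactly the stored words that no other stored word extends.
Those words: "00000100", "001010", "011", "10000", "10110011", "1100100", "111101", "111111"
Leaf count: 8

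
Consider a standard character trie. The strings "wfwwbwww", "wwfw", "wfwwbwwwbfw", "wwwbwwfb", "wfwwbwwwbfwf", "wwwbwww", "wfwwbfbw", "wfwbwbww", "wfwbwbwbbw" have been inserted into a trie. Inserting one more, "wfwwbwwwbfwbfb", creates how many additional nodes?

3

The longest prefix of "wfwwbwwwbfwbfb" already in the trie is "wfwwbwwwbfw" (length 11).
So 14 − 11 = 3 new nodes.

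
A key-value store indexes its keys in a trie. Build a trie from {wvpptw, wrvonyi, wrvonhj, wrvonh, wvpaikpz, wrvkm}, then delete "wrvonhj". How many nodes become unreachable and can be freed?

1

A node on "wrvonhj"'s path can go only if nothing else ends at it or branches off below it.
The suffix "j" (1 node) is used only by "wrvonhj"; "wrvonh" is itself a stored word, so pruning stops there.
Nodes removed: 1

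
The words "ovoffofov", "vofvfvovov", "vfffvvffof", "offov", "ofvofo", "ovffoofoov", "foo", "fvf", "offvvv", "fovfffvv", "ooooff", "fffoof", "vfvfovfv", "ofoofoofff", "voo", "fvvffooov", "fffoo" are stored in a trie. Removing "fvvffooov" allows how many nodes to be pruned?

7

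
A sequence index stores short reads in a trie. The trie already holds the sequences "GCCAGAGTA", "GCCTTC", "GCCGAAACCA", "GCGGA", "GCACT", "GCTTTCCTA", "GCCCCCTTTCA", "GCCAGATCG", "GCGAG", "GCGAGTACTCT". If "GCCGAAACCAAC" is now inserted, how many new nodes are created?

2

The longest prefix of "GCCGAAACCAAC" already in the trie is "GCCGAAACCA" (length 10).
New nodes needed: |"GCCGAAACCAAC"| − 10 = 12 − 10 = 2.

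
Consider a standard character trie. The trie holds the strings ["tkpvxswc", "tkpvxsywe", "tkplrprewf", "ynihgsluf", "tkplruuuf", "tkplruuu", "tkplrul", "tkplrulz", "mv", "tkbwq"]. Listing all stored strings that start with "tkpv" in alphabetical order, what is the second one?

Filter for "tkpv…" and sort: "tkpvxswc", "tkpvxsywe"
The 2nd is tkpvxsywe.

tkpvxsywe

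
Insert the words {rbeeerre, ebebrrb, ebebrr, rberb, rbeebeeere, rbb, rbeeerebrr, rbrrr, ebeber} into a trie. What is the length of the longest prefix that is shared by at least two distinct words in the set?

Equivalently: take the maximum, over all pairs, of their longest common prefix length.
e.g. "ebebrr" and "ebebrrb" share the prefix "ebebrr" of length 6; no pair shares a longer one.
Longest shared-prefix length: 6

6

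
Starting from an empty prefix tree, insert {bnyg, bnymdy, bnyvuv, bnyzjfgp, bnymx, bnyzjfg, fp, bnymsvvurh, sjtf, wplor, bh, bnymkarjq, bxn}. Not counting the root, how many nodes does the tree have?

For each word, the new-node count is its length minus the longest prefix already in the trie:
  "bnyg" → 4 new (b, n, y, g)
  "bnymdy" → prefix "bny" already present; 3 new (m, d, y)
  "bnyvuv" → prefix "bny" already present; 3 new (v, u, v)
  "bnyzjfgp" → prefix "bny" already present; 5 new (z, j, f, g, p)
  "bnymx" → prefix "bnym" already present; 1 new (x)
  "bnyzjfg" → prefix "bnyzjfg" already present; 0 new (none)
  "fp" → 2 new (f, p)
  "bnymsvvurh" → prefix "bnym" already present; 6 new (s, v, v, u, r, h)
  "sjtf" → 4 new (s, j, t, f)
  "wplor" → 5 new (w, p, l, o, r)
  "bh" → prefix "b" already present; 1 new (h)
  "bnymkarjq" → prefix "bnym" already present; 5 new (k, a, r, j, q)
  "bxn" → prefix "b" already present; 2 new (x, n)
Total nodes = 4 + 3 + 3 + 5 + 1 + 0 + 2 + 6 + 4 + 5 + 1 + 5 + 2 = 41

41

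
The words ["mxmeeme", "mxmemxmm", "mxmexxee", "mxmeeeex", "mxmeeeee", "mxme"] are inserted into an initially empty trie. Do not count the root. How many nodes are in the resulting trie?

Trace insertions, counting only characters that open a new branch:
  "mxmeeme" → 7 new (m, x, m, e, e, m, e)
  "mxmemxmm" → prefix "mxme" already present; 4 new (m, x, m, m)
  "mxmexxee" → prefix "mxme" already present; 4 new (x, x, e, e)
  "mxmeeeex" → prefix "mxmee" already present; 3 new (e, e, x)
  "mxmeeeee" → prefix "mxmeeee" already present; 1 new (e)
  "mxme" → prefix "mxme" already present; 0 new (none)
Total nodes = 7 + 4 + 4 + 3 + 1 + 0 = 19

19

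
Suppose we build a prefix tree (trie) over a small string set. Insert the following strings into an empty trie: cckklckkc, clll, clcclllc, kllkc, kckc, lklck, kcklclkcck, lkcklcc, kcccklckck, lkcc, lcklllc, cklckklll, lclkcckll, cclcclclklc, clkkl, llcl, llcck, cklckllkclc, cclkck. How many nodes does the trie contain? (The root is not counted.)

For each word, the new-node count is its length minus the longest prefix already in the trie:
  "cckklckkc" → 9 new (c, c, k, k, l, c, k, k, c)
  "clll" → prefix "c" already present; 3 new (l, l, l)
  "clcclllc" → prefix "cl" already present; 6 new (c, c, l, l, l, c)
  "kllkc" → 5 new (k, l, l, k, c)
  "kckc" → prefix "k" already present; 3 new (c, k, c)
  "lklck" → 5 new (l, k, l, c, k)
  "kcklclkcck" → prefix "kck" already present; 7 new (l, c, l, k, c, c, k)
  "lkcklcc" → prefix "lk" already present; 5 new (c, k, l, c, c)
  "kcccklckck" → prefix "kc" already present; 8 new (c, c, k, l, c, k, c, k)
  "lkcc" → prefix "lkc" already present; 1 new (c)
  "lcklllc" → prefix "l" already present; 6 new (c, k, l, l, l, c)
  "cklckklll" → prefix "c" already present; 8 new (k, l, c, k, k, l, l, l)
  "lclkcckll" → prefix "lc" already present; 7 new (l, k, c, c, k, l, l)
  "cclcclclklc" → prefix "cc" already present; 9 new (l, c, c, l, c, l, k, l, c)
  "clkkl" → prefix "cl" already present; 3 new (k, k, l)
  "llcl" → prefix "l" already present; 3 new (l, c, l)
  "llcck" → prefix "llc" already present; 2 new (c, k)
  "cklckllkclc" → prefix "cklck" already present; 6 new (l, l, k, c, l, c)
  "cclkck" → prefix "ccl" already present; 3 new (k, c, k)
Total nodes = 9 + 3 + 6 + 5 + 3 + 5 + 7 + 5 + 8 + 1 + 6 + 8 + 7 + 9 + 3 + 3 + 2 + 6 + 3 = 99

99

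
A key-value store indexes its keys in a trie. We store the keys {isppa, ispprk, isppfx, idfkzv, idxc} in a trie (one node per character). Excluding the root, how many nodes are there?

16

Insert word by word; a character creates a node only if that edge doesn't already exist:
  "isppa" → 5 new (i, s, p, p, a)
  "ispprk" → prefix "ispp" already present; 2 new (r, k)
  "isppfx" → prefix "ispp" already present; 2 new (f, x)
  "idfkzv" → prefix "i" already present; 5 new (d, f, k, z, v)
  "idxc" → prefix "id" already present; 2 new (x, c)
Total nodes = 5 + 2 + 2 + 5 + 2 = 16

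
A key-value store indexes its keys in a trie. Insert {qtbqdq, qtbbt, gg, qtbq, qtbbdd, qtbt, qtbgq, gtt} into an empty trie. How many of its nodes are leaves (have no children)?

7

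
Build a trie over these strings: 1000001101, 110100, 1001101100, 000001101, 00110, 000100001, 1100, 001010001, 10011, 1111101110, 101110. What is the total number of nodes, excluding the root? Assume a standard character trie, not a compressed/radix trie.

59

Insert word by word; a character creates a node only if that edge doesn't already exist:
  "1000001101" → 10 new (1, 0, 0, 0, 0, 0, 1, 1, 0, 1)
  "110100" → prefix "1" already present; 5 new (1, 0, 1, 0, 0)
  "1001101100" → prefix "100" already present; 7 new (1, 1, 0, 1, 1, 0, 0)
  "000001101" → 9 new (0, 0, 0, 0, 0, 1, 1, 0, 1)
  "00110" → prefix "00" already present; 3 new (1, 1, 0)
  "000100001" → prefix "000" already present; 6 new (1, 0, 0, 0, 0, 1)
  "1100" → prefix "110" already present; 1 new (0)
  "001010001" → prefix "001" already present; 6 new (0, 1, 0, 0, 0, 1)
  "10011" → prefix "10011" already present; 0 new (none)
  "1111101110" → prefix "11" already present; 8 new (1, 1, 1, 0, 1, 1, 1, 0)
  "101110" → prefix "10" already present; 4 new (1, 1, 1, 0)
Total nodes = 10 + 5 + 7 + 9 + 3 + 6 + 1 + 6 + 0 + 8 + 4 = 59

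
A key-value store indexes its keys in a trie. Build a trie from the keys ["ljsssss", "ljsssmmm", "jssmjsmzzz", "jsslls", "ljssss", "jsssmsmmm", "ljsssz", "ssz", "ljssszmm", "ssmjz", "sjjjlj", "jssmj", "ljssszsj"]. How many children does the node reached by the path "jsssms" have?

Walk "jsssms" from the root, arriving at one node.
Characters that immediately follow "jsssms" among the stored strings: {m}.
That node has 1 child edge.

1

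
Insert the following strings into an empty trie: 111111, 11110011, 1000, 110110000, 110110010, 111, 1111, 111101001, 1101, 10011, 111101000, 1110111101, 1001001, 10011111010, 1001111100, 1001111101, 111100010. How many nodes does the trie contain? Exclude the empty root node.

49

For each word, the new-node count is its length minus the longest prefix already in the trie:
  "111111" → 6 new (1, 1, 1, 1, 1, 1)
  "11110011" → prefix "1111" already present; 4 new (0, 0, 1, 1)
  "1000" → prefix "1" already present; 3 new (0, 0, 0)
  "110110000" → prefix "11" already present; 7 new (0, 1, 1, 0, 0, 0, 0)
  "110110010" → prefix "1101100" already present; 2 new (1, 0)
  "111" → prefix "111" already present; 0 new (none)
  "1111" → prefix "1111" already present; 0 new (none)
  "111101001" → prefix "11110" already present; 4 new (1, 0, 0, 1)
  "1101" → prefix "1101" already present; 0 new (none)
  "10011" → prefix "100" already present; 2 new (1, 1)
  "111101000" → prefix "11110100" already present; 1 new (0)
  "1110111101" → prefix "111" already present; 7 new (0, 1, 1, 1, 1, 0, 1)
  "1001001" → prefix "1001" already present; 3 new (0, 0, 1)
  "10011111010" → prefix "10011" already present; 6 new (1, 1, 1, 0, 1, 0)
  "1001111100" → prefix "100111110" already present; 1 new (0)
  "1001111101" → prefix "1001111101" already present; 0 new (none)
  "111100010" → prefix "111100" already present; 3 new (0, 1, 0)
Total nodes = 6 + 4 + 3 + 7 + 2 + 0 + 0 + 4 + 0 + 2 + 1 + 7 + 3 + 6 + 1 + 0 + 3 = 49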